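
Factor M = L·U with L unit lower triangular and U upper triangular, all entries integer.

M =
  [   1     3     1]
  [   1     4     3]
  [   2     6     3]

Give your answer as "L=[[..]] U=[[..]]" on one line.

L=[[1,0,0],[1,1,0],[2,0,1]] U=[[1,3,1],[0,1,2],[0,0,1]]

  row1 -= 1·row0 → [0,1,2]
  row2 -= 2·row0 → [0,0,1]
  row2 -= 0·row1 → [0,0,1]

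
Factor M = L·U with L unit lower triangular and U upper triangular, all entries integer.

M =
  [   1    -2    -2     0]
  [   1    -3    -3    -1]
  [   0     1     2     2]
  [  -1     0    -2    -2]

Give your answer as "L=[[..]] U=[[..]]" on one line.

L=[[1,0,0,0],[1,1,0,0],[0,-1,1,0],[-1,2,-2,1]] U=[[1,-2,-2,0],[0,-1,-1,-1],[0,0,1,1],[0,0,0,2]]

  R1 -= 1·R0 → [0,-1,-1,-1]
  R2 -= 0·R0 → [0,1,2,2]
  R3 -= -1·R0 → [0,-2,-4,-2]
  R2 -= -1·R1 → [0,0,1,1]
  R3 -= 2·R1 → [0,0,-2,0]
  R3 -= -2·R2 → [0,0,0,2]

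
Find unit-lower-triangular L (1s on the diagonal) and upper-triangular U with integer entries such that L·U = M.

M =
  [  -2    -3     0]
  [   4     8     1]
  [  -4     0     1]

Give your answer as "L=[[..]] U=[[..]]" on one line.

L=[[1,0,0],[-2,1,0],[2,3,1]] U=[[-2,-3,0],[0,2,1],[0,0,-2]]

  R1 -= -2·R0 → [0,2,1]
  R2 -= 2·R0 → [0,6,1]
  R2 -= 3·R1 → [0,0,-2]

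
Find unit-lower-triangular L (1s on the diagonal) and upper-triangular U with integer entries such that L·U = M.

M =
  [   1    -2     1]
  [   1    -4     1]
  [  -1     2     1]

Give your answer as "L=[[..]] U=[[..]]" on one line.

  row1 -= 1·row0 → [0,-2,0]
  row2 -= -1·row0 → [0,0,2]
  row2 -= 0·row1 → [0,0,2]

L=[[1,0,0],[1,1,0],[-1,0,1]] U=[[1,-2,1],[0,-2,0],[0,0,2]]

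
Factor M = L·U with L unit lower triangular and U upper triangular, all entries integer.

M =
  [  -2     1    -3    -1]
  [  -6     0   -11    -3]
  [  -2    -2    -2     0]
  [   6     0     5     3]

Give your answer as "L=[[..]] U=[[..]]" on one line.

  row1 -= 3·row0 → [0,-3,-2,0]
  row2 -= 1·row0 → [0,-3,1,1]
  row3 -= -3·row0 → [0,3,-4,0]
  row2 -= 1·row1 → [0,0,3,1]
  row3 -= -1·row1 → [0,0,-6,0]
  row3 -= -2·row2 → [0,0,0,2]

L=[[1,0,0,0],[3,1,0,0],[1,1,1,0],[-3,-1,-2,1]] U=[[-2,1,-3,-1],[0,-3,-2,0],[0,0,3,1],[0,0,0,2]]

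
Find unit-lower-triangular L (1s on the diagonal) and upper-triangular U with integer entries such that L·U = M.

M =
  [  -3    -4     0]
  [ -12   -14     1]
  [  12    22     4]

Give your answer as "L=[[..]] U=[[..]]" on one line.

  row1 -= 4·row0 → [0,2,1]
  row2 -= -4·row0 → [0,6,4]
  row2 -= 3·row1 → [0,0,1]

L=[[1,0,0],[4,1,0],[-4,3,1]] U=[[-3,-4,0],[0,2,1],[0,0,1]]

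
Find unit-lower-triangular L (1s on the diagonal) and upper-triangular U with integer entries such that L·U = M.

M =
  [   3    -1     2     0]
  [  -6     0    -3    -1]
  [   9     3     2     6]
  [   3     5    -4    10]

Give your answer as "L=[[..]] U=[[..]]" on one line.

  R1 -= -2·R0 → [0,-2,1,-1]
  R2 -= 3·R0 → [0,6,-4,6]
  R3 -= 1·R0 → [0,6,-6,10]
  R2 -= -3·R1 → [0,0,-1,3]
  R3 -= -3·R1 → [0,0,-3,7]
  R3 -= 3·R2 → [0,0,0,-2]

L=[[1,0,0,0],[-2,1,0,0],[3,-3,1,0],[1,-3,3,1]] U=[[3,-1,2,0],[0,-2,1,-1],[0,0,-1,3],[0,0,0,-2]]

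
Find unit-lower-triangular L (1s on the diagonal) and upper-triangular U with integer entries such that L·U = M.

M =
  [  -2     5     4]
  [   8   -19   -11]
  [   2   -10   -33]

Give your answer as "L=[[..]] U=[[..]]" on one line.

L=[[1,0,0],[-4,1,0],[-1,-5,1]] U=[[-2,5,4],[0,1,5],[0,0,-4]]

  r1 -= -4·r0 → [0,1,5]
  r2 -= -1·r0 → [0,-5,-29]
  r2 -= -5·r1 → [0,0,-4]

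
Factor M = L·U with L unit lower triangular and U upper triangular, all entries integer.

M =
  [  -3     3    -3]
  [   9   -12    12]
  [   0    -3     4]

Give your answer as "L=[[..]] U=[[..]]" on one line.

  r1 -= -3·r0 → [0,-3,3]
  r2 -= 0·r0 → [0,-3,4]
  r2 -= 1·r1 → [0,0,1]

L=[[1,0,0],[-3,1,0],[0,1,1]] U=[[-3,3,-3],[0,-3,3],[0,0,1]]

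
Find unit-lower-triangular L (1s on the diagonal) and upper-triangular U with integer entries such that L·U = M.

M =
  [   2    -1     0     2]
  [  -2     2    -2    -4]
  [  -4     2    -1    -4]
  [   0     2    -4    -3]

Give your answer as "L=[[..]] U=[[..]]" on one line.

L=[[1,0,0,0],[-1,1,0,0],[-2,0,1,0],[0,2,0,1]] U=[[2,-1,0,2],[0,1,-2,-2],[0,0,-1,0],[0,0,0,1]]

  R1 -= -1·R0 → [0,1,-2,-2]
  R2 -= -2·R0 → [0,0,-1,0]
  R3 -= 0·R0 → [0,2,-4,-3]
  R2 -= 0·R1 → [0,0,-1,0]
  R3 -= 2·R1 → [0,0,0,1]
  R3 -= 0·R2 → [0,0,0,1]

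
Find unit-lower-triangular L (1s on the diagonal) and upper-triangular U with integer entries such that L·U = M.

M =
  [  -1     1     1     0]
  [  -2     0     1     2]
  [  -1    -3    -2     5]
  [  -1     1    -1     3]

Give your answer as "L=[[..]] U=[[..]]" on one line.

  R1 -= 2·R0 → [0,-2,-1,2]
  R2 -= 1·R0 → [0,-4,-3,5]
  R3 -= 1·R0 → [0,0,-2,3]
  R2 -= 2·R1 → [0,0,-1,1]
  R3 -= 0·R1 → [0,0,-2,3]
  R3 -= 2·R2 → [0,0,0,1]

L=[[1,0,0,0],[2,1,0,0],[1,2,1,0],[1,0,2,1]] U=[[-1,1,1,0],[0,-2,-1,2],[0,0,-1,1],[0,0,0,1]]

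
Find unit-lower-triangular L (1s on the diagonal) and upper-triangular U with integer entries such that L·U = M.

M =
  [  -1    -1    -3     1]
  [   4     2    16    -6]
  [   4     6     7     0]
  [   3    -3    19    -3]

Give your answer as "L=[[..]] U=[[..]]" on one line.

  r1 -= -4·r0 → [0,-2,4,-2]
  r2 -= -4·r0 → [0,2,-5,4]
  r3 -= -3·r0 → [0,-6,10,0]
  r2 -= -1·r1 → [0,0,-1,2]
  r3 -= 3·r1 → [0,0,-2,6]
  r3 -= 2·r2 → [0,0,0,2]

L=[[1,0,0,0],[-4,1,0,0],[-4,-1,1,0],[-3,3,2,1]] U=[[-1,-1,-3,1],[0,-2,4,-2],[0,0,-1,2],[0,0,0,2]]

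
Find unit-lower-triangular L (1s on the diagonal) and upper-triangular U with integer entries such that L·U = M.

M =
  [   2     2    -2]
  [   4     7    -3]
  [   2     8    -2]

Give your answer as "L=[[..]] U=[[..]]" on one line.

  row1 -= 2·row0 → [0,3,1]
  row2 -= 1·row0 → [0,6,0]
  row2 -= 2·row1 → [0,0,-2]

L=[[1,0,0],[2,1,0],[1,2,1]] U=[[2,2,-2],[0,3,1],[0,0,-2]]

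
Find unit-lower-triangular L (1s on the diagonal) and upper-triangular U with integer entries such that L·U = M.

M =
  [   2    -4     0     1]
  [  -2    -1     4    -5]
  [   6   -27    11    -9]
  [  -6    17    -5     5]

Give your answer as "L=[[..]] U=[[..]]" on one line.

L=[[1,0,0,0],[-1,1,0,0],[3,3,1,0],[-3,-1,1,1]] U=[[2,-4,0,1],[0,-5,4,-4],[0,0,-1,0],[0,0,0,4]]

  R1 -= -1·R0 → [0,-5,4,-4]
  R2 -= 3·R0 → [0,-15,11,-12]
  R3 -= -3·R0 → [0,5,-5,8]
  R2 -= 3·R1 → [0,0,-1,0]
  R3 -= -1·R1 → [0,0,-1,4]
  R3 -= 1·R2 → [0,0,0,4]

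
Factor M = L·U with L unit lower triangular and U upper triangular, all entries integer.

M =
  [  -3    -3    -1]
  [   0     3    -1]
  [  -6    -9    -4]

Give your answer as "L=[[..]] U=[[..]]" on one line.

L=[[1,0,0],[0,1,0],[2,-1,1]] U=[[-3,-3,-1],[0,3,-1],[0,0,-3]]

  row1 -= 0·row0 → [0,3,-1]
  row2 -= 2·row0 → [0,-3,-2]
  row2 -= -1·row1 → [0,0,-3]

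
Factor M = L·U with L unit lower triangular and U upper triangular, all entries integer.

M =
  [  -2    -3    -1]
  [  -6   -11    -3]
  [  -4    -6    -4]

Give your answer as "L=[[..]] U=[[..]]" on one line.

  row1 -= 3·row0 → [0,-2,0]
  row2 -= 2·row0 → [0,0,-2]
  row2 -= 0·row1 → [0,0,-2]

L=[[1,0,0],[3,1,0],[2,0,1]] U=[[-2,-3,-1],[0,-2,0],[0,0,-2]]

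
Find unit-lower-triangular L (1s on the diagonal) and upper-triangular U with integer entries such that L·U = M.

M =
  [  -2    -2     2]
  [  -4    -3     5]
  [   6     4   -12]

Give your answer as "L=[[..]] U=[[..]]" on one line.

L=[[1,0,0],[2,1,0],[-3,-2,1]] U=[[-2,-2,2],[0,1,1],[0,0,-4]]

  R1 -= 2·R0 → [0,1,1]
  R2 -= -3·R0 → [0,-2,-6]
  R2 -= -2·R1 → [0,0,-4]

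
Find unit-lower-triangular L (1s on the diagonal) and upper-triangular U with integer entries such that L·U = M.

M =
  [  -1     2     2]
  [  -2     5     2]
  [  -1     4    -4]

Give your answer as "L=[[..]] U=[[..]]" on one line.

L=[[1,0,0],[2,1,0],[1,2,1]] U=[[-1,2,2],[0,1,-2],[0,0,-2]]

  R1 -= 2·R0 → [0,1,-2]
  R2 -= 1·R0 → [0,2,-6]
  R2 -= 2·R1 → [0,0,-2]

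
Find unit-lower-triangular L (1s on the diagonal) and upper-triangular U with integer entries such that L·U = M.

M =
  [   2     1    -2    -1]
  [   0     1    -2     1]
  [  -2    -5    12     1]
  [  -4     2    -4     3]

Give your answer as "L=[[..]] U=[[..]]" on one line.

  row1 -= 0·row0 → [0,1,-2,1]
  row2 -= -1·row0 → [0,-4,10,0]
  row3 -= -2·row0 → [0,4,-8,1]
  row2 -= -4·row1 → [0,0,2,4]
  row3 -= 4·row1 → [0,0,0,-3]
  row3 -= 0·row2 → [0,0,0,-3]

L=[[1,0,0,0],[0,1,0,0],[-1,-4,1,0],[-2,4,0,1]] U=[[2,1,-2,-1],[0,1,-2,1],[0,0,2,4],[0,0,0,-3]]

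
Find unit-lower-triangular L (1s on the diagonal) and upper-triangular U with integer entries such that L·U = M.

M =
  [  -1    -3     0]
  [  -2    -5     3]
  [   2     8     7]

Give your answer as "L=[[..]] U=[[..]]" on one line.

  R1 -= 2·R0 → [0,1,3]
  R2 -= -2·R0 → [0,2,7]
  R2 -= 2·R1 → [0,0,1]

L=[[1,0,0],[2,1,0],[-2,2,1]] U=[[-1,-3,0],[0,1,3],[0,0,1]]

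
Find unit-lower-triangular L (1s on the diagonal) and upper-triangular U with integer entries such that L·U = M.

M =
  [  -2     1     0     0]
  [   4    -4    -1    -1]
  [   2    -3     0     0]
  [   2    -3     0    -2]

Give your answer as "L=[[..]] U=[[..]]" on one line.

L=[[1,0,0,0],[-2,1,0,0],[-1,1,1,0],[-1,1,1,1]] U=[[-2,1,0,0],[0,-2,-1,-1],[0,0,1,1],[0,0,0,-2]]

  R1 -= -2·R0 → [0,-2,-1,-1]
  R2 -= -1·R0 → [0,-2,0,0]
  R3 -= -1·R0 → [0,-2,0,-2]
  R2 -= 1·R1 → [0,0,1,1]
  R3 -= 1·R1 → [0,0,1,-1]
  R3 -= 1·R2 → [0,0,0,-2]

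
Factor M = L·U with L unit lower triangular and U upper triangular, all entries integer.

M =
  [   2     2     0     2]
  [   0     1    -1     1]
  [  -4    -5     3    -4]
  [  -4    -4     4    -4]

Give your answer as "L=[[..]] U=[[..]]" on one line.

  R1 -= 0·R0 → [0,1,-1,1]
  R2 -= -2·R0 → [0,-1,3,0]
  R3 -= -2·R0 → [0,0,4,0]
  R2 -= -1·R1 → [0,0,2,1]
  R3 -= 0·R1 → [0,0,4,0]
  R3 -= 2·R2 → [0,0,0,-2]

L=[[1,0,0,0],[0,1,0,0],[-2,-1,1,0],[-2,0,2,1]] U=[[2,2,0,2],[0,1,-1,1],[0,0,2,1],[0,0,0,-2]]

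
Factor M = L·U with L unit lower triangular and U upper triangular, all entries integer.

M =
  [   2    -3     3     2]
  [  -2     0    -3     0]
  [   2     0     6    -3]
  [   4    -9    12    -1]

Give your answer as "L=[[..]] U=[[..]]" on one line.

  r1 -= -1·r0 → [0,-3,0,2]
  r2 -= 1·r0 → [0,3,3,-5]
  r3 -= 2·r0 → [0,-3,6,-5]
  r2 -= -1·r1 → [0,0,3,-3]
  r3 -= 1·r1 → [0,0,6,-7]
  r3 -= 2·r2 → [0,0,0,-1]

L=[[1,0,0,0],[-1,1,0,0],[1,-1,1,0],[2,1,2,1]] U=[[2,-3,3,2],[0,-3,0,2],[0,0,3,-3],[0,0,0,-1]]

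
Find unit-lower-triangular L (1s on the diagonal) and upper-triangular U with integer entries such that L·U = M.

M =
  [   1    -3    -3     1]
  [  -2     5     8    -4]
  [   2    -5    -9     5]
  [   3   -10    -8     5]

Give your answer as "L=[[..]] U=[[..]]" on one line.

  R1 -= -2·R0 → [0,-1,2,-2]
  R2 -= 2·R0 → [0,1,-3,3]
  R3 -= 3·R0 → [0,-1,1,2]
  R2 -= -1·R1 → [0,0,-1,1]
  R3 -= 1·R1 → [0,0,-1,4]
  R3 -= 1·R2 → [0,0,0,3]

L=[[1,0,0,0],[-2,1,0,0],[2,-1,1,0],[3,1,1,1]] U=[[1,-3,-3,1],[0,-1,2,-2],[0,0,-1,1],[0,0,0,3]]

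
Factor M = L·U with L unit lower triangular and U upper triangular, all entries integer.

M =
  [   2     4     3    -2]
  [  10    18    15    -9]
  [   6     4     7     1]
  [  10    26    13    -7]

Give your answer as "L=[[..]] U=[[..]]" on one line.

L=[[1,0,0,0],[5,1,0,0],[3,4,1,0],[5,-3,1,1]] U=[[2,4,3,-2],[0,-2,0,1],[0,0,-2,3],[0,0,0,3]]

  r1 -= 5·r0 → [0,-2,0,1]
  r2 -= 3·r0 → [0,-8,-2,7]
  r3 -= 5·r0 → [0,6,-2,3]
  r2 -= 4·r1 → [0,0,-2,3]
  r3 -= -3·r1 → [0,0,-2,6]
  r3 -= 1·r2 → [0,0,0,3]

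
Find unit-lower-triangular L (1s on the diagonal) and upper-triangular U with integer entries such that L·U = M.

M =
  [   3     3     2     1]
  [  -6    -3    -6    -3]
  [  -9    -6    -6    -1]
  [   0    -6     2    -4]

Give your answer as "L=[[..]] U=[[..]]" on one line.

  row1 -= -2·row0 → [0,3,-2,-1]
  row2 -= -3·row0 → [0,3,0,2]
  row3 -= 0·row0 → [0,-6,2,-4]
  row2 -= 1·row1 → [0,0,2,3]
  row3 -= -2·row1 → [0,0,-2,-6]
  row3 -= -1·row2 → [0,0,0,-3]

L=[[1,0,0,0],[-2,1,0,0],[-3,1,1,0],[0,-2,-1,1]] U=[[3,3,2,1],[0,3,-2,-1],[0,0,2,3],[0,0,0,-3]]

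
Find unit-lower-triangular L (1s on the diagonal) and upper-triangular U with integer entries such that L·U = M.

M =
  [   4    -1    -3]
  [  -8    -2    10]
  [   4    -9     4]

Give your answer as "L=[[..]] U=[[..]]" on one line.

  row1 -= -2·row0 → [0,-4,4]
  row2 -= 1·row0 → [0,-8,7]
  row2 -= 2·row1 → [0,0,-1]

L=[[1,0,0],[-2,1,0],[1,2,1]] U=[[4,-1,-3],[0,-4,4],[0,0,-1]]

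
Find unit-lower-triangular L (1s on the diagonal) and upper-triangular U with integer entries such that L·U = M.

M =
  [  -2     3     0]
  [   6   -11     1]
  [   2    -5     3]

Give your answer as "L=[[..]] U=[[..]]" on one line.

L=[[1,0,0],[-3,1,0],[-1,1,1]] U=[[-2,3,0],[0,-2,1],[0,0,2]]

  R1 -= -3·R0 → [0,-2,1]
  R2 -= -1·R0 → [0,-2,3]
  R2 -= 1·R1 → [0,0,2]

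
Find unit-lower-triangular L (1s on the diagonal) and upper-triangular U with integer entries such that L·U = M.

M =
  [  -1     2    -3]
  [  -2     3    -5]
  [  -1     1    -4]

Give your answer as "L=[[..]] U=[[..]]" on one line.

L=[[1,0,0],[2,1,0],[1,1,1]] U=[[-1,2,-3],[0,-1,1],[0,0,-2]]

  r1 -= 2·r0 → [0,-1,1]
  r2 -= 1·r0 → [0,-1,-1]
  r2 -= 1·r1 → [0,0,-2]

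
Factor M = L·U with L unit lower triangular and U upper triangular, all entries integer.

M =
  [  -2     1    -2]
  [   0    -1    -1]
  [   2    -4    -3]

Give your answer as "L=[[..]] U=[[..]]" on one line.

L=[[1,0,0],[0,1,0],[-1,3,1]] U=[[-2,1,-2],[0,-1,-1],[0,0,-2]]

  r1 -= 0·r0 → [0,-1,-1]
  r2 -= -1·r0 → [0,-3,-5]
  r2 -= 3·r1 → [0,0,-2]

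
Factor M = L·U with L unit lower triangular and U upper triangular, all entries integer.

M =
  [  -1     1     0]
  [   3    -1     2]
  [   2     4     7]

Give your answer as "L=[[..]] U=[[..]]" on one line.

  row1 -= -3·row0 → [0,2,2]
  row2 -= -2·row0 → [0,6,7]
  row2 -= 3·row1 → [0,0,1]

L=[[1,0,0],[-3,1,0],[-2,3,1]] U=[[-1,1,0],[0,2,2],[0,0,1]]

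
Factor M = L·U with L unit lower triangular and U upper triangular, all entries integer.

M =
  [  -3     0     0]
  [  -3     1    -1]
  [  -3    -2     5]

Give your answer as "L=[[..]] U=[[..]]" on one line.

L=[[1,0,0],[1,1,0],[1,-2,1]] U=[[-3,0,0],[0,1,-1],[0,0,3]]

  row1 -= 1·row0 → [0,1,-1]
  row2 -= 1·row0 → [0,-2,5]
  row2 -= -2·row1 → [0,0,3]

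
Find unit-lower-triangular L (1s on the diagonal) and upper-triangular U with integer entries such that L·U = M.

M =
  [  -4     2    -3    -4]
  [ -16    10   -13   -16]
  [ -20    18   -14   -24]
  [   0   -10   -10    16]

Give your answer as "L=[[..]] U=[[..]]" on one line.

  row1 -= 4·row0 → [0,2,-1,0]
  row2 -= 5·row0 → [0,8,1,-4]
  row3 -= 0·row0 → [0,-10,-10,16]
  row2 -= 4·row1 → [0,0,5,-4]
  row3 -= -5·row1 → [0,0,-15,16]
  row3 -= -3·row2 → [0,0,0,4]

L=[[1,0,0,0],[4,1,0,0],[5,4,1,0],[0,-5,-3,1]] U=[[-4,2,-3,-4],[0,2,-1,0],[0,0,5,-4],[0,0,0,4]]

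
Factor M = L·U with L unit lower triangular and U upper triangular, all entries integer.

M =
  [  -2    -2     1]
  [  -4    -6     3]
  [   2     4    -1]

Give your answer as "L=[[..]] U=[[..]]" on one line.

L=[[1,0,0],[2,1,0],[-1,-1,1]] U=[[-2,-2,1],[0,-2,1],[0,0,1]]

  row1 -= 2·row0 → [0,-2,1]
  row2 -= -1·row0 → [0,2,0]
  row2 -= -1·row1 → [0,0,1]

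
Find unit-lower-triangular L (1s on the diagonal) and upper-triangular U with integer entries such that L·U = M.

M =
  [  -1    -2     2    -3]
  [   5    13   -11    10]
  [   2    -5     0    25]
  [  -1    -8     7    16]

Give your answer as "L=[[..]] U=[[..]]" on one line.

L=[[1,0,0,0],[-5,1,0,0],[-2,-3,1,0],[1,-2,3,1]] U=[[-1,-2,2,-3],[0,3,-1,-5],[0,0,1,4],[0,0,0,-3]]

  r1 -= -5·r0 → [0,3,-1,-5]
  r2 -= -2·r0 → [0,-9,4,19]
  r3 -= 1·r0 → [0,-6,5,19]
  r2 -= -3·r1 → [0,0,1,4]
  r3 -= -2·r1 → [0,0,3,9]
  r3 -= 3·r2 → [0,0,0,-3]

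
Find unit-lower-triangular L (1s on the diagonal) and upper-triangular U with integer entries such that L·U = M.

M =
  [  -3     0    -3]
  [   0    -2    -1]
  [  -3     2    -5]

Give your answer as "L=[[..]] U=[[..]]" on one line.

  row1 -= 0·row0 → [0,-2,-1]
  row2 -= 1·row0 → [0,2,-2]
  row2 -= -1·row1 → [0,0,-3]

L=[[1,0,0],[0,1,0],[1,-1,1]] U=[[-3,0,-3],[0,-2,-1],[0,0,-3]]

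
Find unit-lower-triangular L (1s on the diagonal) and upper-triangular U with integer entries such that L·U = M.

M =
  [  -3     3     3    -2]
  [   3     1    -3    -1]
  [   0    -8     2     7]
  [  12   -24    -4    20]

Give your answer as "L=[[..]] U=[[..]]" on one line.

  r1 -= -1·r0 → [0,4,0,-3]
  r2 -= 0·r0 → [0,-8,2,7]
  r3 -= -4·r0 → [0,-12,8,12]
  r2 -= -2·r1 → [0,0,2,1]
  r3 -= -3·r1 → [0,0,8,3]
  r3 -= 4·r2 → [0,0,0,-1]

L=[[1,0,0,0],[-1,1,0,0],[0,-2,1,0],[-4,-3,4,1]] U=[[-3,3,3,-2],[0,4,0,-3],[0,0,2,1],[0,0,0,-1]]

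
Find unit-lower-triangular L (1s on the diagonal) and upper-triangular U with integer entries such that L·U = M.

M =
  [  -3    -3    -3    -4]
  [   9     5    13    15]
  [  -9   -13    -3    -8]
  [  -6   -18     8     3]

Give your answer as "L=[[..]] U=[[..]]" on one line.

L=[[1,0,0,0],[-3,1,0,0],[3,1,1,0],[2,3,1,1]] U=[[-3,-3,-3,-4],[0,-4,4,3],[0,0,2,1],[0,0,0,1]]

  r1 -= -3·r0 → [0,-4,4,3]
  r2 -= 3·r0 → [0,-4,6,4]
  r3 -= 2·r0 → [0,-12,14,11]
  r2 -= 1·r1 → [0,0,2,1]
  r3 -= 3·r1 → [0,0,2,2]
  r3 -= 1·r2 → [0,0,0,1]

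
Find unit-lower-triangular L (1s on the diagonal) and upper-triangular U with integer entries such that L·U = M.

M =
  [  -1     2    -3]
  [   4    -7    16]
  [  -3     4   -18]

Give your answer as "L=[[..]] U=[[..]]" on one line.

L=[[1,0,0],[-4,1,0],[3,-2,1]] U=[[-1,2,-3],[0,1,4],[0,0,-1]]

  r1 -= -4·r0 → [0,1,4]
  r2 -= 3·r0 → [0,-2,-9]
  r2 -= -2·r1 → [0,0,-1]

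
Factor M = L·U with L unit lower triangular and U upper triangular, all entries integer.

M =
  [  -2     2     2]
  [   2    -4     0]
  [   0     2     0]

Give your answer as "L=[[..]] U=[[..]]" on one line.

L=[[1,0,0],[-1,1,0],[0,-1,1]] U=[[-2,2,2],[0,-2,2],[0,0,2]]

  R1 -= -1·R0 → [0,-2,2]
  R2 -= 0·R0 → [0,2,0]
  R2 -= -1·R1 → [0,0,2]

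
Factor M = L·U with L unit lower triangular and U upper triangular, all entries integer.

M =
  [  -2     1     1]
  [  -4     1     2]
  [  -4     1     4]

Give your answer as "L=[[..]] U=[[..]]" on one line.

L=[[1,0,0],[2,1,0],[2,1,1]] U=[[-2,1,1],[0,-1,0],[0,0,2]]

  r1 -= 2·r0 → [0,-1,0]
  r2 -= 2·r0 → [0,-1,2]
  r2 -= 1·r1 → [0,0,2]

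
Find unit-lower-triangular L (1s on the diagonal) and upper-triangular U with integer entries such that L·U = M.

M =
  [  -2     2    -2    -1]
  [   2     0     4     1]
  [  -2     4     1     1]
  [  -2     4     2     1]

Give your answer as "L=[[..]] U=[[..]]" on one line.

L=[[1,0,0,0],[-1,1,0,0],[1,1,1,0],[1,1,2,1]] U=[[-2,2,-2,-1],[0,2,2,0],[0,0,1,2],[0,0,0,-2]]

  row1 -= -1·row0 → [0,2,2,0]
  row2 -= 1·row0 → [0,2,3,2]
  row3 -= 1·row0 → [0,2,4,2]
  row2 -= 1·row1 → [0,0,1,2]
  row3 -= 1·row1 → [0,0,2,2]
  row3 -= 2·row2 → [0,0,0,-2]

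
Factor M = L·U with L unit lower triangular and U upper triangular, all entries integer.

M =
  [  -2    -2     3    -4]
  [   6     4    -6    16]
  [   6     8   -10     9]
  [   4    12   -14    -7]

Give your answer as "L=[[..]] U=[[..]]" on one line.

L=[[1,0,0,0],[-3,1,0,0],[-3,-1,1,0],[-2,-4,2,1]] U=[[-2,-2,3,-4],[0,-2,3,4],[0,0,2,1],[0,0,0,-1]]

  R1 -= -3·R0 → [0,-2,3,4]
  R2 -= -3·R0 → [0,2,-1,-3]
  R3 -= -2·R0 → [0,8,-8,-15]
  R2 -= -1·R1 → [0,0,2,1]
  R3 -= -4·R1 → [0,0,4,1]
  R3 -= 2·R2 → [0,0,0,-1]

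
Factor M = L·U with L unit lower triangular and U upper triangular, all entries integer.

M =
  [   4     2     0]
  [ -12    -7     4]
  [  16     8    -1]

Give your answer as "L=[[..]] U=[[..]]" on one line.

L=[[1,0,0],[-3,1,0],[4,0,1]] U=[[4,2,0],[0,-1,4],[0,0,-1]]

  r1 -= -3·r0 → [0,-1,4]
  r2 -= 4·r0 → [0,0,-1]
  r2 -= 0·r1 → [0,0,-1]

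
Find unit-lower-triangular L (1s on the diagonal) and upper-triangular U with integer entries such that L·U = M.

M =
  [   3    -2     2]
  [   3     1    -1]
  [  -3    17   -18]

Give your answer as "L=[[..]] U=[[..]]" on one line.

  r1 -= 1·r0 → [0,3,-3]
  r2 -= -1·r0 → [0,15,-16]
  r2 -= 5·r1 → [0,0,-1]

L=[[1,0,0],[1,1,0],[-1,5,1]] U=[[3,-2,2],[0,3,-3],[0,0,-1]]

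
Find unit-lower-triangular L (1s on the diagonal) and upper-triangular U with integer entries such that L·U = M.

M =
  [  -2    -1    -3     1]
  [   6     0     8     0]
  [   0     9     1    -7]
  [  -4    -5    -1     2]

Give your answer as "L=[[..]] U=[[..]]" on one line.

  R1 -= -3·R0 → [0,-3,-1,3]
  R2 -= 0·R0 → [0,9,1,-7]
  R3 -= 2·R0 → [0,-3,5,0]
  R2 -= -3·R1 → [0,0,-2,2]
  R3 -= 1·R1 → [0,0,6,-3]
  R3 -= -3·R2 → [0,0,0,3]

L=[[1,0,0,0],[-3,1,0,0],[0,-3,1,0],[2,1,-3,1]] U=[[-2,-1,-3,1],[0,-3,-1,3],[0,0,-2,2],[0,0,0,3]]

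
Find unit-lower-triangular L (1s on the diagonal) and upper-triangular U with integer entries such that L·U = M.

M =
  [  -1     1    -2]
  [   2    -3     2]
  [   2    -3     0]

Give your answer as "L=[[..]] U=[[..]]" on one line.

  r1 -= -2·r0 → [0,-1,-2]
  r2 -= -2·r0 → [0,-1,-4]
  r2 -= 1·r1 → [0,0,-2]

L=[[1,0,0],[-2,1,0],[-2,1,1]] U=[[-1,1,-2],[0,-1,-2],[0,0,-2]]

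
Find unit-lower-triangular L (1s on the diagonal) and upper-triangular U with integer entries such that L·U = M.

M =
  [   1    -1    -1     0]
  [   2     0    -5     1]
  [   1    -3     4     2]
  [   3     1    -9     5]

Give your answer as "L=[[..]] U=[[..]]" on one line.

L=[[1,0,0,0],[2,1,0,0],[1,-1,1,0],[3,2,0,1]] U=[[1,-1,-1,0],[0,2,-3,1],[0,0,2,3],[0,0,0,3]]

  R1 -= 2·R0 → [0,2,-3,1]
  R2 -= 1·R0 → [0,-2,5,2]
  R3 -= 3·R0 → [0,4,-6,5]
  R2 -= -1·R1 → [0,0,2,3]
  R3 -= 2·R1 → [0,0,0,3]
  R3 -= 0·R2 → [0,0,0,3]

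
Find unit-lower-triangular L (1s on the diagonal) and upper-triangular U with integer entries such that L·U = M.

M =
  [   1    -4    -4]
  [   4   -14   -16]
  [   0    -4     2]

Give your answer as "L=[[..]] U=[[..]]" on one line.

  R1 -= 4·R0 → [0,2,0]
  R2 -= 0·R0 → [0,-4,2]
  R2 -= -2·R1 → [0,0,2]

L=[[1,0,0],[4,1,0],[0,-2,1]] U=[[1,-4,-4],[0,2,0],[0,0,2]]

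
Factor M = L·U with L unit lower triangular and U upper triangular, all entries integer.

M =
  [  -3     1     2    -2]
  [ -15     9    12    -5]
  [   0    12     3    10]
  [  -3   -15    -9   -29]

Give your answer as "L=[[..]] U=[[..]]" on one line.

L=[[1,0,0,0],[5,1,0,0],[0,3,1,0],[1,-4,1,1]] U=[[-3,1,2,-2],[0,4,2,5],[0,0,-3,-5],[0,0,0,-2]]

  row1 -= 5·row0 → [0,4,2,5]
  row2 -= 0·row0 → [0,12,3,10]
  row3 -= 1·row0 → [0,-16,-11,-27]
  row2 -= 3·row1 → [0,0,-3,-5]
  row3 -= -4·row1 → [0,0,-3,-7]
  row3 -= 1·row2 → [0,0,0,-2]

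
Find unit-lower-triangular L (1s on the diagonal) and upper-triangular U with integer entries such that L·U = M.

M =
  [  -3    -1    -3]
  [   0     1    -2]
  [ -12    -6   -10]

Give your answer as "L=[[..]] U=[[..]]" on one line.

L=[[1,0,0],[0,1,0],[4,-2,1]] U=[[-3,-1,-3],[0,1,-2],[0,0,-2]]

  row1 -= 0·row0 → [0,1,-2]
  row2 -= 4·row0 → [0,-2,2]
  row2 -= -2·row1 → [0,0,-2]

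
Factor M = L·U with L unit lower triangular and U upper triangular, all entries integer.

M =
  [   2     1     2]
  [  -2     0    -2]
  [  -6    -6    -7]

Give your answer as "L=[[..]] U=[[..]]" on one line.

L=[[1,0,0],[-1,1,0],[-3,-3,1]] U=[[2,1,2],[0,1,0],[0,0,-1]]

  r1 -= -1·r0 → [0,1,0]
  r2 -= -3·r0 → [0,-3,-1]
  r2 -= -3·r1 → [0,0,-1]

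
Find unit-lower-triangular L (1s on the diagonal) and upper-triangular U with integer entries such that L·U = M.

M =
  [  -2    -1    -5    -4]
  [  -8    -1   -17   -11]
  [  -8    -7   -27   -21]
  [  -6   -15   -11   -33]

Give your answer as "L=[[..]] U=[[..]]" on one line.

L=[[1,0,0,0],[4,1,0,0],[4,-1,1,0],[3,-4,-4,1]] U=[[-2,-1,-5,-4],[0,3,3,5],[0,0,-4,0],[0,0,0,-1]]

  row1 -= 4·row0 → [0,3,3,5]
  row2 -= 4·row0 → [0,-3,-7,-5]
  row3 -= 3·row0 → [0,-12,4,-21]
  row2 -= -1·row1 → [0,0,-4,0]
  row3 -= -4·row1 → [0,0,16,-1]
  row3 -= -4·row2 → [0,0,0,-1]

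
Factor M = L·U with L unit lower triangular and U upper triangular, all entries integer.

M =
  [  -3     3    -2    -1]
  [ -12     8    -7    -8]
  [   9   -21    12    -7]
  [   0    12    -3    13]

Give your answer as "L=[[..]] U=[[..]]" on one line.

L=[[1,0,0,0],[4,1,0,0],[-3,3,1,0],[0,-3,0,1]] U=[[-3,3,-2,-1],[0,-4,1,-4],[0,0,3,2],[0,0,0,1]]

  R1 -= 4·R0 → [0,-4,1,-4]
  R2 -= -3·R0 → [0,-12,6,-10]
  R3 -= 0·R0 → [0,12,-3,13]
  R2 -= 3·R1 → [0,0,3,2]
  R3 -= -3·R1 → [0,0,0,1]
  R3 -= 0·R2 → [0,0,0,1]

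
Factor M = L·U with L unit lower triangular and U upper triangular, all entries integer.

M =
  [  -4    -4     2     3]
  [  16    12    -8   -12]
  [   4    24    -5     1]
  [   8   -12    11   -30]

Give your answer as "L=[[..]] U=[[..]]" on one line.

  row1 -= -4·row0 → [0,-4,0,0]
  row2 -= -1·row0 → [0,20,-3,4]
  row3 -= -2·row0 → [0,-20,15,-24]
  row2 -= -5·row1 → [0,0,-3,4]
  row3 -= 5·row1 → [0,0,15,-24]
  row3 -= -5·row2 → [0,0,0,-4]

L=[[1,0,0,0],[-4,1,0,0],[-1,-5,1,0],[-2,5,-5,1]] U=[[-4,-4,2,3],[0,-4,0,0],[0,0,-3,4],[0,0,0,-4]]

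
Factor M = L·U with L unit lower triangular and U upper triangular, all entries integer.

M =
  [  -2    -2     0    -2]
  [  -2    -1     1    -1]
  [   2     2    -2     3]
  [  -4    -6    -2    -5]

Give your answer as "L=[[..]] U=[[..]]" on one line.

  r1 -= 1·r0 → [0,1,1,1]
  r2 -= -1·r0 → [0,0,-2,1]
  r3 -= 2·r0 → [0,-2,-2,-1]
  r2 -= 0·r1 → [0,0,-2,1]
  r3 -= -2·r1 → [0,0,0,1]
  r3 -= 0·r2 → [0,0,0,1]

L=[[1,0,0,0],[1,1,0,0],[-1,0,1,0],[2,-2,0,1]] U=[[-2,-2,0,-2],[0,1,1,1],[0,0,-2,1],[0,0,0,1]]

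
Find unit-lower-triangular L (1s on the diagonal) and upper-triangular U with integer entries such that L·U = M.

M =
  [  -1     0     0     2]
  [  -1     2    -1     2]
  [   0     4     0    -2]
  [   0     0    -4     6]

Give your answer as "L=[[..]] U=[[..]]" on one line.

L=[[1,0,0,0],[1,1,0,0],[0,2,1,0],[0,0,-2,1]] U=[[-1,0,0,2],[0,2,-1,0],[0,0,2,-2],[0,0,0,2]]

  r1 -= 1·r0 → [0,2,-1,0]
  r2 -= 0·r0 → [0,4,0,-2]
  r3 -= 0·r0 → [0,0,-4,6]
  r2 -= 2·r1 → [0,0,2,-2]
  r3 -= 0·r1 → [0,0,-4,6]
  r3 -= -2·r2 → [0,0,0,2]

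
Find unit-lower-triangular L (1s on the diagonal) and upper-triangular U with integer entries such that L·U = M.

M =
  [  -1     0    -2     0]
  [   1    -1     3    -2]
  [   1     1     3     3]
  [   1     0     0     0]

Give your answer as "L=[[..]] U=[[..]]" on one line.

  R1 -= -1·R0 → [0,-1,1,-2]
  R2 -= -1·R0 → [0,1,1,3]
  R3 -= -1·R0 → [0,0,-2,0]
  R2 -= -1·R1 → [0,0,2,1]
  R3 -= 0·R1 → [0,0,-2,0]
  R3 -= -1·R2 → [0,0,0,1]

L=[[1,0,0,0],[-1,1,0,0],[-1,-1,1,0],[-1,0,-1,1]] U=[[-1,0,-2,0],[0,-1,1,-2],[0,0,2,1],[0,0,0,1]]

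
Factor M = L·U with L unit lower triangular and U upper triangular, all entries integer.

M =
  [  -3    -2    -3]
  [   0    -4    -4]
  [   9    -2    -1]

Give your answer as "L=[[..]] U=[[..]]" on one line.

  r1 -= 0·r0 → [0,-4,-4]
  r2 -= -3·r0 → [0,-8,-10]
  r2 -= 2·r1 → [0,0,-2]

L=[[1,0,0],[0,1,0],[-3,2,1]] U=[[-3,-2,-3],[0,-4,-4],[0,0,-2]]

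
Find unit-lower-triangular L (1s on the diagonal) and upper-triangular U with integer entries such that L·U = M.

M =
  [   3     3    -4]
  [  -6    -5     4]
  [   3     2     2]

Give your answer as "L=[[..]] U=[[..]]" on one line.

L=[[1,0,0],[-2,1,0],[1,-1,1]] U=[[3,3,-4],[0,1,-4],[0,0,2]]

  R1 -= -2·R0 → [0,1,-4]
  R2 -= 1·R0 → [0,-1,6]
  R2 -= -1·R1 → [0,0,2]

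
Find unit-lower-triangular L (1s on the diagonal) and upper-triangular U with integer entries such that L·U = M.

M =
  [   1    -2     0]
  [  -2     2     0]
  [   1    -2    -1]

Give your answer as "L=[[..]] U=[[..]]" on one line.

  r1 -= -2·r0 → [0,-2,0]
  r2 -= 1·r0 → [0,0,-1]
  r2 -= 0·r1 → [0,0,-1]

L=[[1,0,0],[-2,1,0],[1,0,1]] U=[[1,-2,0],[0,-2,0],[0,0,-1]]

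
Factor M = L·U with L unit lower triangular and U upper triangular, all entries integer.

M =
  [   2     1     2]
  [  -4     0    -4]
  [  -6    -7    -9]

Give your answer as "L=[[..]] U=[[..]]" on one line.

  row1 -= -2·row0 → [0,2,0]
  row2 -= -3·row0 → [0,-4,-3]
  row2 -= -2·row1 → [0,0,-3]

L=[[1,0,0],[-2,1,0],[-3,-2,1]] U=[[2,1,2],[0,2,0],[0,0,-3]]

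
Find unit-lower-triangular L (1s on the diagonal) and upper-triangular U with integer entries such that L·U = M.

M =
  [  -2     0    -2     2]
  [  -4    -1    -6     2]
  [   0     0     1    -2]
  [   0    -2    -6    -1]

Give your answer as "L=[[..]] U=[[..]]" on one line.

L=[[1,0,0,0],[2,1,0,0],[0,0,1,0],[0,2,-2,1]] U=[[-2,0,-2,2],[0,-1,-2,-2],[0,0,1,-2],[0,0,0,-1]]

  R1 -= 2·R0 → [0,-1,-2,-2]
  R2 -= 0·R0 → [0,0,1,-2]
  R3 -= 0·R0 → [0,-2,-6,-1]
  R2 -= 0·R1 → [0,0,1,-2]
  R3 -= 2·R1 → [0,0,-2,3]
  R3 -= -2·R2 → [0,0,0,-1]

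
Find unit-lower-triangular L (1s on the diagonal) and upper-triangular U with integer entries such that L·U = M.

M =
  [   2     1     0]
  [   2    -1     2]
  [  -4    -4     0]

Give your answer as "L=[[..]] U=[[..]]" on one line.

  row1 -= 1·row0 → [0,-2,2]
  row2 -= -2·row0 → [0,-2,0]
  row2 -= 1·row1 → [0,0,-2]

L=[[1,0,0],[1,1,0],[-2,1,1]] U=[[2,1,0],[0,-2,2],[0,0,-2]]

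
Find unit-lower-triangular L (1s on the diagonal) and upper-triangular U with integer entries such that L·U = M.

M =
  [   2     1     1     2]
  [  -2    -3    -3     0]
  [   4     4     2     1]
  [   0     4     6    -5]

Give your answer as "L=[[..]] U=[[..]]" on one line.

  R1 -= -1·R0 → [0,-2,-2,2]
  R2 -= 2·R0 → [0,2,0,-3]
  R3 -= 0·R0 → [0,4,6,-5]
  R2 -= -1·R1 → [0,0,-2,-1]
  R3 -= -2·R1 → [0,0,2,-1]
  R3 -= -1·R2 → [0,0,0,-2]

L=[[1,0,0,0],[-1,1,0,0],[2,-1,1,0],[0,-2,-1,1]] U=[[2,1,1,2],[0,-2,-2,2],[0,0,-2,-1],[0,0,0,-2]]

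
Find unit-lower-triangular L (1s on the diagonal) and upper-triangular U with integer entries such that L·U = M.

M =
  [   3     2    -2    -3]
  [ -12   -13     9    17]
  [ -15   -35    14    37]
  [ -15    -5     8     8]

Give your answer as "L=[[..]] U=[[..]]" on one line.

L=[[1,0,0,0],[-4,1,0,0],[-5,5,1,0],[-5,-1,1,1]] U=[[3,2,-2,-3],[0,-5,1,5],[0,0,-1,-3],[0,0,0,1]]

  r1 -= -4·r0 → [0,-5,1,5]
  r2 -= -5·r0 → [0,-25,4,22]
  r3 -= -5·r0 → [0,5,-2,-7]
  r2 -= 5·r1 → [0,0,-1,-3]
  r3 -= -1·r1 → [0,0,-1,-2]
  r3 -= 1·r2 → [0,0,0,1]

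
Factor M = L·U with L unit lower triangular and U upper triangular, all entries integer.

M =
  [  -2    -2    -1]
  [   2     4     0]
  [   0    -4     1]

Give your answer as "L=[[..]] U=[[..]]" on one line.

  r1 -= -1·r0 → [0,2,-1]
  r2 -= 0·r0 → [0,-4,1]
  r2 -= -2·r1 → [0,0,-1]

L=[[1,0,0],[-1,1,0],[0,-2,1]] U=[[-2,-2,-1],[0,2,-1],[0,0,-1]]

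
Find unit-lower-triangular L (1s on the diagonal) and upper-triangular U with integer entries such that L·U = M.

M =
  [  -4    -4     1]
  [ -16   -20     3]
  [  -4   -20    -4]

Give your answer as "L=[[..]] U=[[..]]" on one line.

  R1 -= 4·R0 → [0,-4,-1]
  R2 -= 1·R0 → [0,-16,-5]
  R2 -= 4·R1 → [0,0,-1]

L=[[1,0,0],[4,1,0],[1,4,1]] U=[[-4,-4,1],[0,-4,-1],[0,0,-1]]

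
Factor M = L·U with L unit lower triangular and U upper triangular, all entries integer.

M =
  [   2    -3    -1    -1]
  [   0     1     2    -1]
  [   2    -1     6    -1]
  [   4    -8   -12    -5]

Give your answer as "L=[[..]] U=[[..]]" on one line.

L=[[1,0,0,0],[0,1,0,0],[1,2,1,0],[2,-2,-2,1]] U=[[2,-3,-1,-1],[0,1,2,-1],[0,0,3,2],[0,0,0,-1]]

  row1 -= 0·row0 → [0,1,2,-1]
  row2 -= 1·row0 → [0,2,7,0]
  row3 -= 2·row0 → [0,-2,-10,-3]
  row2 -= 2·row1 → [0,0,3,2]
  row3 -= -2·row1 → [0,0,-6,-5]
  row3 -= -2·row2 → [0,0,0,-1]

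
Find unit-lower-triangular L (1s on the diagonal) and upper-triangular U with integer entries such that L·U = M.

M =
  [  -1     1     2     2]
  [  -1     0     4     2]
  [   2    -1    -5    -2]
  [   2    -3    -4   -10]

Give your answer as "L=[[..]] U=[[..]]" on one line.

  R1 -= 1·R0 → [0,-1,2,0]
  R2 -= -2·R0 → [0,1,-1,2]
  R3 -= -2·R0 → [0,-1,0,-6]
  R2 -= -1·R1 → [0,0,1,2]
  R3 -= 1·R1 → [0,0,-2,-6]
  R3 -= -2·R2 → [0,0,0,-2]

L=[[1,0,0,0],[1,1,0,0],[-2,-1,1,0],[-2,1,-2,1]] U=[[-1,1,2,2],[0,-1,2,0],[0,0,1,2],[0,0,0,-2]]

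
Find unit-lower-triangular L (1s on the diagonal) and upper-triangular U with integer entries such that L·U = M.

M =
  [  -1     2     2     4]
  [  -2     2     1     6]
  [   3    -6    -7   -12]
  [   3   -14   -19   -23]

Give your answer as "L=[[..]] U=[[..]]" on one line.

  r1 -= 2·r0 → [0,-2,-3,-2]
  r2 -= -3·r0 → [0,0,-1,0]
  r3 -= -3·r0 → [0,-8,-13,-11]
  r2 -= 0·r1 → [0,0,-1,0]
  r3 -= 4·r1 → [0,0,-1,-3]
  r3 -= 1·r2 → [0,0,0,-3]

L=[[1,0,0,0],[2,1,0,0],[-3,0,1,0],[-3,4,1,1]] U=[[-1,2,2,4],[0,-2,-3,-2],[0,0,-1,0],[0,0,0,-3]]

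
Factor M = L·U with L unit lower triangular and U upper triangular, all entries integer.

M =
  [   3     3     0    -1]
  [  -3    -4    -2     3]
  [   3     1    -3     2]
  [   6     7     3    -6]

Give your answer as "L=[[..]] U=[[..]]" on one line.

L=[[1,0,0,0],[-1,1,0,0],[1,2,1,0],[2,-1,1,1]] U=[[3,3,0,-1],[0,-1,-2,2],[0,0,1,-1],[0,0,0,-1]]

  row1 -= -1·row0 → [0,-1,-2,2]
  row2 -= 1·row0 → [0,-2,-3,3]
  row3 -= 2·row0 → [0,1,3,-4]
  row2 -= 2·row1 → [0,0,1,-1]
  row3 -= -1·row1 → [0,0,1,-2]
  row3 -= 1·row2 → [0,0,0,-1]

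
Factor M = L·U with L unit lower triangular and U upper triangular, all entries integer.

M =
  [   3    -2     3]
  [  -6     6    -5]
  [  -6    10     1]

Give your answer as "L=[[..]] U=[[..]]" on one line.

L=[[1,0,0],[-2,1,0],[-2,3,1]] U=[[3,-2,3],[0,2,1],[0,0,4]]

  r1 -= -2·r0 → [0,2,1]
  r2 -= -2·r0 → [0,6,7]
  r2 -= 3·r1 → [0,0,4]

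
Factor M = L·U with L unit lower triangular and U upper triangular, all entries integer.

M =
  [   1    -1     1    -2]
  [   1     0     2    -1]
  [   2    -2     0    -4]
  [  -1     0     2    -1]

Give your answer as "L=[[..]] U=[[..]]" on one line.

  row1 -= 1·row0 → [0,1,1,1]
  row2 -= 2·row0 → [0,0,-2,0]
  row3 -= -1·row0 → [0,-1,3,-3]
  row2 -= 0·row1 → [0,0,-2,0]
  row3 -= -1·row1 → [0,0,4,-2]
  row3 -= -2·row2 → [0,0,0,-2]

L=[[1,0,0,0],[1,1,0,0],[2,0,1,0],[-1,-1,-2,1]] U=[[1,-1,1,-2],[0,1,1,1],[0,0,-2,0],[0,0,0,-2]]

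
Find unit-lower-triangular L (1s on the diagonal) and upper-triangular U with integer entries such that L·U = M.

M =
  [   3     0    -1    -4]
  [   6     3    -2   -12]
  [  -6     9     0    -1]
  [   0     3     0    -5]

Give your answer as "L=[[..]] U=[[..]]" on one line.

  R1 -= 2·R0 → [0,3,0,-4]
  R2 -= -2·R0 → [0,9,-2,-9]
  R3 -= 0·R0 → [0,3,0,-5]
  R2 -= 3·R1 → [0,0,-2,3]
  R3 -= 1·R1 → [0,0,0,-1]
  R3 -= 0·R2 → [0,0,0,-1]

L=[[1,0,0,0],[2,1,0,0],[-2,3,1,0],[0,1,0,1]] U=[[3,0,-1,-4],[0,3,0,-4],[0,0,-2,3],[0,0,0,-1]]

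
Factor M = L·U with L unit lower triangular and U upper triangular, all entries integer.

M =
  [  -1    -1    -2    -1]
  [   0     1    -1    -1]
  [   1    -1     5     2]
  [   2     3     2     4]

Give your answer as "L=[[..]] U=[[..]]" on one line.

L=[[1,0,0,0],[0,1,0,0],[-1,-2,1,0],[-2,1,-1,1]] U=[[-1,-1,-2,-1],[0,1,-1,-1],[0,0,1,-1],[0,0,0,2]]

  r1 -= 0·r0 → [0,1,-1,-1]
  r2 -= -1·r0 → [0,-2,3,1]
  r3 -= -2·r0 → [0,1,-2,2]
  r2 -= -2·r1 → [0,0,1,-1]
  r3 -= 1·r1 → [0,0,-1,3]
  r3 -= -1·r2 → [0,0,0,2]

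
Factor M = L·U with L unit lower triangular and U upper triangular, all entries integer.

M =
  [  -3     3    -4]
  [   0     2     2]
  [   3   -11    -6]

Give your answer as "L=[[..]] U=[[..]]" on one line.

  row1 -= 0·row0 → [0,2,2]
  row2 -= -1·row0 → [0,-8,-10]
  row2 -= -4·row1 → [0,0,-2]

L=[[1,0,0],[0,1,0],[-1,-4,1]] U=[[-3,3,-4],[0,2,2],[0,0,-2]]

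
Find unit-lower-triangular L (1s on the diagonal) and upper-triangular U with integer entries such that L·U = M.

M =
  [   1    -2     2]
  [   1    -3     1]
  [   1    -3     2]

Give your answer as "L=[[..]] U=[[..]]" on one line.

L=[[1,0,0],[1,1,0],[1,1,1]] U=[[1,-2,2],[0,-1,-1],[0,0,1]]

  r1 -= 1·r0 → [0,-1,-1]
  r2 -= 1·r0 → [0,-1,0]
  r2 -= 1·r1 → [0,0,1]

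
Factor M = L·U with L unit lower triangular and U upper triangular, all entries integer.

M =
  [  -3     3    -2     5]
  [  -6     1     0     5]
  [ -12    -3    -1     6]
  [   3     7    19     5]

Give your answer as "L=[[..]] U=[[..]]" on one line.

  r1 -= 2·r0 → [0,-5,4,-5]
  r2 -= 4·r0 → [0,-15,7,-14]
  r3 -= -1·r0 → [0,10,17,10]
  r2 -= 3·r1 → [0,0,-5,1]
  r3 -= -2·r1 → [0,0,25,0]
  r3 -= -5·r2 → [0,0,0,5]

L=[[1,0,0,0],[2,1,0,0],[4,3,1,0],[-1,-2,-5,1]] U=[[-3,3,-2,5],[0,-5,4,-5],[0,0,-5,1],[0,0,0,5]]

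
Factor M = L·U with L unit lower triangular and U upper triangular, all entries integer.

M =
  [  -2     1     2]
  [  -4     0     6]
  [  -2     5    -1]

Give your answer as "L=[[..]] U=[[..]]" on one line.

  row1 -= 2·row0 → [0,-2,2]
  row2 -= 1·row0 → [0,4,-3]
  row2 -= -2·row1 → [0,0,1]

L=[[1,0,0],[2,1,0],[1,-2,1]] U=[[-2,1,2],[0,-2,2],[0,0,1]]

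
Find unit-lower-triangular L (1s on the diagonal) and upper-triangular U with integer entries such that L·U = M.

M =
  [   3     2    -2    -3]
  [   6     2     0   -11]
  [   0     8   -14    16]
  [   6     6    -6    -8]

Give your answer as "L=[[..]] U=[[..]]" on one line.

L=[[1,0,0,0],[2,1,0,0],[0,-4,1,0],[2,-1,1,1]] U=[[3,2,-2,-3],[0,-2,4,-5],[0,0,2,-4],[0,0,0,-3]]

  row1 -= 2·row0 → [0,-2,4,-5]
  row2 -= 0·row0 → [0,8,-14,16]
  row3 -= 2·row0 → [0,2,-2,-2]
  row2 -= -4·row1 → [0,0,2,-4]
  row3 -= -1·row1 → [0,0,2,-7]
  row3 -= 1·row2 → [0,0,0,-3]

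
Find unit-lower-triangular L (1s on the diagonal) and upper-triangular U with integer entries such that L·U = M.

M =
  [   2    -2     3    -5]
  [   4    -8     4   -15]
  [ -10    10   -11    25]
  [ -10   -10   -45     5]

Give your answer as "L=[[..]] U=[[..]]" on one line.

L=[[1,0,0,0],[2,1,0,0],[-5,0,1,0],[-5,5,-5,1]] U=[[2,-2,3,-5],[0,-4,-2,-5],[0,0,4,0],[0,0,0,5]]

  row1 -= 2·row0 → [0,-4,-2,-5]
  row2 -= -5·row0 → [0,0,4,0]
  row3 -= -5·row0 → [0,-20,-30,-20]
  row2 -= 0·row1 → [0,0,4,0]
  row3 -= 5·row1 → [0,0,-20,5]
  row3 -= -5·row2 → [0,0,0,5]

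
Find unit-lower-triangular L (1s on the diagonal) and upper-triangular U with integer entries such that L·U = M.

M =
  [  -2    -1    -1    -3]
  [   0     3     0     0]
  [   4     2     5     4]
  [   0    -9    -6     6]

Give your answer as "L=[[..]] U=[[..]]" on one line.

L=[[1,0,0,0],[0,1,0,0],[-2,0,1,0],[0,-3,-2,1]] U=[[-2,-1,-1,-3],[0,3,0,0],[0,0,3,-2],[0,0,0,2]]

  R1 -= 0·R0 → [0,3,0,0]
  R2 -= -2·R0 → [0,0,3,-2]
  R3 -= 0·R0 → [0,-9,-6,6]
  R2 -= 0·R1 → [0,0,3,-2]
  R3 -= -3·R1 → [0,0,-6,6]
  R3 -= -2·R2 → [0,0,0,2]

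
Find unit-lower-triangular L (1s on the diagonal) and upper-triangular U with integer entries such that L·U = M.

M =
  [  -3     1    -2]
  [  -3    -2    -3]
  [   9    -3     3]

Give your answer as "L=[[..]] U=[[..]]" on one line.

L=[[1,0,0],[1,1,0],[-3,0,1]] U=[[-3,1,-2],[0,-3,-1],[0,0,-3]]

  R1 -= 1·R0 → [0,-3,-1]
  R2 -= -3·R0 → [0,0,-3]
  R2 -= 0·R1 → [0,0,-3]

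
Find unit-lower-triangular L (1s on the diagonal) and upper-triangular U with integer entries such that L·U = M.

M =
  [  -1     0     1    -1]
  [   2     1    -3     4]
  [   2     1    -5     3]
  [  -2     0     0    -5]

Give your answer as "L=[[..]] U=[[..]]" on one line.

  row1 -= -2·row0 → [0,1,-1,2]
  row2 -= -2·row0 → [0,1,-3,1]
  row3 -= 2·row0 → [0,0,-2,-3]
  row2 -= 1·row1 → [0,0,-2,-1]
  row3 -= 0·row1 → [0,0,-2,-3]
  row3 -= 1·row2 → [0,0,0,-2]

L=[[1,0,0,0],[-2,1,0,0],[-2,1,1,0],[2,0,1,1]] U=[[-1,0,1,-1],[0,1,-1,2],[0,0,-2,-1],[0,0,0,-2]]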